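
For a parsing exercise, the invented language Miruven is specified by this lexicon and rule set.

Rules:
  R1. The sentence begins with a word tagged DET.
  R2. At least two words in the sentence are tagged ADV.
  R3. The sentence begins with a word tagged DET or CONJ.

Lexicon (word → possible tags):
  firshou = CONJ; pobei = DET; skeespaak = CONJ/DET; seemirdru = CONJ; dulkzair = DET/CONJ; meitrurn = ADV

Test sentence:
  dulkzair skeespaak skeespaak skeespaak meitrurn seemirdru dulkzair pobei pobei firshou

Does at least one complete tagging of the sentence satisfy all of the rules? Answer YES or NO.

NO

Candidates per position — 1:dulkzair {DET,CONJ}; 2:skeespaak {CONJ,DET}; 3:skeespaak {CONJ,DET}; 4:skeespaak {CONJ,DET}; 5:meitrurn {ADV}; 6:seemirdru {CONJ}; 7:dulkzair {DET,CONJ}; 8:pobei {DET}; 9:pobei {DET}; 10:firshou {CONJ}.
Rule 2 cannot be satisfied by any choice of tags from the lexicon.
So there is no consistent tagging.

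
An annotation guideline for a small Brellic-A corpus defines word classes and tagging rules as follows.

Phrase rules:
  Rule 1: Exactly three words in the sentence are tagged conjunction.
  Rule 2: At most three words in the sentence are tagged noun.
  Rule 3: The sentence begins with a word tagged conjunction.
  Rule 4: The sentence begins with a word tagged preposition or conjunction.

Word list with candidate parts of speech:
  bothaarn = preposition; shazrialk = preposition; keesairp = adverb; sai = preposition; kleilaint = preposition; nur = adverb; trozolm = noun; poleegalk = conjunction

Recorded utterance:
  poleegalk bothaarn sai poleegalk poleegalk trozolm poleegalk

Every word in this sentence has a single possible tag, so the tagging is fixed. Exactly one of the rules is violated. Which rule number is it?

1

Fixed tagging: conjunction preposition preposition conjunction conjunction noun conjunction.
Applying the rules: R1 fails, R2 ok, R3 ok, R4 ok.
Only rule 1 fails.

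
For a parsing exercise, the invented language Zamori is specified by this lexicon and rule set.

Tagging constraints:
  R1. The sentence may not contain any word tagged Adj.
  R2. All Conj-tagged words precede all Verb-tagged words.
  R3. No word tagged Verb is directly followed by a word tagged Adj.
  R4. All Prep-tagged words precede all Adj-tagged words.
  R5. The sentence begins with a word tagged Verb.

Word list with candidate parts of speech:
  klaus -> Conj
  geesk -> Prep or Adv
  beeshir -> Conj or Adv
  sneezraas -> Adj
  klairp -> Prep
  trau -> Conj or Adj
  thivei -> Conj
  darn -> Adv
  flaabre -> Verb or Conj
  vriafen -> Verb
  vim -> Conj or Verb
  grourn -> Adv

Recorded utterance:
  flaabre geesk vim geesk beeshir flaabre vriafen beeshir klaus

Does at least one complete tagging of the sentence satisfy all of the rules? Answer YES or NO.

Candidates per position — 1:flaabre {Verb,Conj}; 2:geesk {Prep,Adv}; 3:vim {Conj,Verb}; 4:geesk {Prep,Adv}; 5:beeshir {Conj,Adv}; 6:flaabre {Verb,Conj}; 7:vriafen {Verb}; 8:beeshir {Conj,Adv}; 9:klaus {Conj}.
Rule 2 cannot be satisfied by any choice of tags from the lexicon.
So there is no consistent tagging.

NO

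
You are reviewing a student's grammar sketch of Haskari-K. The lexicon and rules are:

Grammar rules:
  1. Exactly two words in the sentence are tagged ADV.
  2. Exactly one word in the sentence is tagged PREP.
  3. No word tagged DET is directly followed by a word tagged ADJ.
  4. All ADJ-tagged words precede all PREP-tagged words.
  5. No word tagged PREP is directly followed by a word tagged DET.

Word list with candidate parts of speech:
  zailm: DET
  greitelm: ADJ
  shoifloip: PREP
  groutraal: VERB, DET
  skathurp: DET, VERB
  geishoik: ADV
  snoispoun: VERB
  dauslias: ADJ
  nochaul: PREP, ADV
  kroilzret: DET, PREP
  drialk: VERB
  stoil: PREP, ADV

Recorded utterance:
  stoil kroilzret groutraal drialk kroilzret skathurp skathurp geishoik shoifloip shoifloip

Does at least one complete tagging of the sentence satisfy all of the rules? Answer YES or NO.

NO

Candidates per position — 1:stoil {PREP,ADV}; 2:kroilzret {DET,PREP}; 3:groutraal {VERB,DET}; 4:drialk {VERB}; 5:kroilzret {DET,PREP}; 6:skathurp {DET,VERB}; 7:skathurp {DET,VERB}; 8:geishoik {ADV}; 9:shoifloip {PREP}; 10:shoifloip {PREP}.
Rule 2 cannot be satisfied by any choice of tags from the lexicon.
So there is no consistent tagging.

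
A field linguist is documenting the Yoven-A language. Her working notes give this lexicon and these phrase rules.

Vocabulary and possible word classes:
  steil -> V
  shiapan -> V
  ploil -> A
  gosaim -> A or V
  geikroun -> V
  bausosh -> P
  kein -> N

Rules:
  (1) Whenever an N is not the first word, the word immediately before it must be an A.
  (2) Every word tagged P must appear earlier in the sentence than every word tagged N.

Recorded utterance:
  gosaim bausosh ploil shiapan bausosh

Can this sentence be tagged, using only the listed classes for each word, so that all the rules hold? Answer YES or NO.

YES

Candidates per position — 1:gosaim {A,V}; 2:bausosh {P}; 3:ploil {A}; 4:shiapan {V}; 5:bausosh {P}.
One satisfying assignment: A P A V P.
Check: rule 1 satisfied; rule 2 satisfied.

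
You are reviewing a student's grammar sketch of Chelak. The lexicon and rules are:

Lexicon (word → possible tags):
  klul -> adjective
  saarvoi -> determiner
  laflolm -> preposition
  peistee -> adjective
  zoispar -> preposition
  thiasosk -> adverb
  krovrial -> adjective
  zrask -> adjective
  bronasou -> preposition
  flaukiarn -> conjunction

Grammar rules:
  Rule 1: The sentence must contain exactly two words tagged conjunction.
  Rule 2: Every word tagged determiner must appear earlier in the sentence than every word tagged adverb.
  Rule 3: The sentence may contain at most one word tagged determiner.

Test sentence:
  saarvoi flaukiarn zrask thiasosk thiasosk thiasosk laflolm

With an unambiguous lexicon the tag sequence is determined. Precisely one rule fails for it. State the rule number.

1

Fixed tagging: determiner conjunction adjective adverb adverb adverb preposition.
Applying the rules: R1 ✗, R2 ✓, R3 ✓.
Only rule 1 fails.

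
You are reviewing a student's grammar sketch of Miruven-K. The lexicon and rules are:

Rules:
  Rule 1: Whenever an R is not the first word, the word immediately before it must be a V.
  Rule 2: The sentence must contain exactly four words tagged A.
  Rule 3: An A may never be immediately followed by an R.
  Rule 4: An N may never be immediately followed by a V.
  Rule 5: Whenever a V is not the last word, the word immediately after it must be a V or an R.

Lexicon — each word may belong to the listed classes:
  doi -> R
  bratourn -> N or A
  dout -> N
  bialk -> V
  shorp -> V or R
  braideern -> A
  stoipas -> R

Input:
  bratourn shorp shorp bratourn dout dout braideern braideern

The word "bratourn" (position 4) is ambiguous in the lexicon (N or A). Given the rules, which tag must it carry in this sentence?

Candidates per position — 1:bratourn {N,A}; 2:shorp {V,R}; 3:shorp {V,R}; 4:bratourn {N,A}; 5:dout {N}; 6:dout {N}; 7:braideern {A}; 8:braideern {A}.
Position 1: tagging it N would leave rule 2 unsatisfiable, so it must be A.
Position 2: tagging it R would leave rule 1 unsatisfiable, so it must be V.
Position 3: tagging it V would leave rule 5 unsatisfiable, so it must be R.
Position 4: tagging it N would leave rule 2 unsatisfiable, so it must be A.
The unique satisfying tagging is: A V R A N N A A.
Verifying each rule — rule 1 holds; rule 2 holds; rule 3 holds; rule 4 holds; rule 5 holds.

A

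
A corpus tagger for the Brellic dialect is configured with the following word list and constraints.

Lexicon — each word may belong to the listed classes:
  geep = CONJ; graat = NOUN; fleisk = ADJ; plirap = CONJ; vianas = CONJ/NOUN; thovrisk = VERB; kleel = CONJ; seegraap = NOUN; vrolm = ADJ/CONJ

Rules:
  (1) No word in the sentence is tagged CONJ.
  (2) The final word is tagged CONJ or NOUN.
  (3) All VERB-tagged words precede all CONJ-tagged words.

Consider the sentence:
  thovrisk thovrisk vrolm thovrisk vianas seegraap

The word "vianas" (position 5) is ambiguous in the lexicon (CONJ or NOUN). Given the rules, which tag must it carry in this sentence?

NOUN

Candidates per position — 1:thovrisk {VERB}; 2:thovrisk {VERB}; 3:vrolm {ADJ,CONJ}; 4:thovrisk {VERB}; 5:vianas {CONJ,NOUN}; 6:seegraap {NOUN}.
At position 3, choosing CONJ makes rule 1 impossible to satisfy; hence ADJ.
At position 5, choosing CONJ makes rule 1 impossible to satisfy; hence NOUN.
That leaves exactly one tagging: VERB VERB ADJ VERB NOUN NOUN.
Verifying each rule — rule 1 satisfied; rule 2 satisfied; rule 3 satisfied.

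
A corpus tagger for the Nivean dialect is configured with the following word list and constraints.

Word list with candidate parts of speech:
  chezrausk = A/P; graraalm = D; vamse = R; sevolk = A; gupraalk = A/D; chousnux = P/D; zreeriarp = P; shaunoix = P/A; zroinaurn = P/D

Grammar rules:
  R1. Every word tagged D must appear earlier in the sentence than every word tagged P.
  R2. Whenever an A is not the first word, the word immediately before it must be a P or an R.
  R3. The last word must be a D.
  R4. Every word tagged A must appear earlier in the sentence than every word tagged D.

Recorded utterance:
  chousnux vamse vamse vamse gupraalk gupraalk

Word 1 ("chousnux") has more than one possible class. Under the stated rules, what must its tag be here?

Candidates per position — 1:chousnux {P,D}; 2:vamse {R}; 3:vamse {R}; 4:vamse {R}; 5:gupraalk {A,D}; 6:gupraalk {A,D}.
Position 6: A is ruled out by rule 2; that leaves D.
Position 1: P is ruled out by rule 1; that leaves D.
Position 5: A is ruled out by rule 4; that leaves D.
That leaves exactly one tagging: D R R R D D.
Check: rule 1 holds; rule 2 holds; rule 3 holds; rule 4 holds.

D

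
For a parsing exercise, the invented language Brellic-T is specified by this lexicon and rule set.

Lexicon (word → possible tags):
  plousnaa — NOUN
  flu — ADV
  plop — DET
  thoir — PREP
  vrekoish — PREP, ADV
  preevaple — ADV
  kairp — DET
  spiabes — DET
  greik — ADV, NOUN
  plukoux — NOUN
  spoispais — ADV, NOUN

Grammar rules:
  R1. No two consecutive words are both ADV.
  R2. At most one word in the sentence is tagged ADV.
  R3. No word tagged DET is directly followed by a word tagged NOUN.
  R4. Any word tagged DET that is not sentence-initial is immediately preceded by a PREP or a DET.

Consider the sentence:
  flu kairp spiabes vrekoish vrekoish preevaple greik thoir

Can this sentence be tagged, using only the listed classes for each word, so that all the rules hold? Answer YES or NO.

Candidates per position — 1:flu {ADV}; 2:kairp {DET}; 3:spiabes {DET}; 4:vrekoish {PREP,ADV}; 5:vrekoish {PREP,ADV}; 6:preevaple {ADV}; 7:greik {ADV,NOUN}; 8:thoir {PREP}.
Rule 2 cannot be satisfied by any choice of tags from the lexicon.
So there is no consistent tagging.

NO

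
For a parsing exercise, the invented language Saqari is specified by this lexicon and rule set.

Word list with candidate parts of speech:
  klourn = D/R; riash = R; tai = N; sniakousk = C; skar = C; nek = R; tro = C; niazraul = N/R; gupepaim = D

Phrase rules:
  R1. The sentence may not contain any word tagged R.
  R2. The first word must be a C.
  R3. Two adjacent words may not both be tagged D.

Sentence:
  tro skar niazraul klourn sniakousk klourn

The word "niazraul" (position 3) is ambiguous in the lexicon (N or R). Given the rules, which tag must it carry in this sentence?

Candidates per position — 1:tro {C}; 2:skar {C}; 3:niazraul {N,R}; 4:klourn {D,R}; 5:sniakousk {C}; 6:klourn {D,R}.
Word 3 cannot be R — rule 1 would then fail for every completion. It is N.
Word 4 cannot be R — rule 1 would then fail for every completion. It is D.
Word 6 cannot be R — rule 1 would then fail for every completion. It is D.
So the tagging must be: C C N D C D.
Check: rule 1 holds; rule 2 holds; rule 3 holds.

N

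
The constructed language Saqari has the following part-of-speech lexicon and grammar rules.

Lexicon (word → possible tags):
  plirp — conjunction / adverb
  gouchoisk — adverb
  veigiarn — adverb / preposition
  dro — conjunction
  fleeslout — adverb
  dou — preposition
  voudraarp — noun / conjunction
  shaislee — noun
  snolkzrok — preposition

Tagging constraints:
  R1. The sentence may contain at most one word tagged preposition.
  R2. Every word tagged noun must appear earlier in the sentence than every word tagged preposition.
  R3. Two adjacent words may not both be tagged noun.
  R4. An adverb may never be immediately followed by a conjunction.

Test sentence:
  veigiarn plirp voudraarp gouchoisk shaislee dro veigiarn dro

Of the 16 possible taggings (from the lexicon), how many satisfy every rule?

Candidates per position — 1:veigiarn {adverb,preposition}; 2:plirp {conjunction,adverb}; 3:voudraarp {noun,conjunction}; 4:gouchoisk {adverb}; 5:shaislee {noun}; 6:dro {conjunction}; 7:veigiarn {adverb,preposition}; 8:dro {conjunction}.
There are 16 candidate sequences in total.
The sequences that satisfy every rule: adverb adverb noun adverb noun conjunction preposition conjunction.
Count = 1.

1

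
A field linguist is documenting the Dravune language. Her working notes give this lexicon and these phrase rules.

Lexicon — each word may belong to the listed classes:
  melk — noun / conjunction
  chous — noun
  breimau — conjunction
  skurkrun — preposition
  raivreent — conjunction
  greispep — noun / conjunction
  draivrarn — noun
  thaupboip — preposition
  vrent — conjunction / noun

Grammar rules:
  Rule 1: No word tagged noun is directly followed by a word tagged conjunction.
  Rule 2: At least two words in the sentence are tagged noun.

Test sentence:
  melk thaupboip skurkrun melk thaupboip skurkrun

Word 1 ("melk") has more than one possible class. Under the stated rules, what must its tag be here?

noun

Candidates per position — 1:melk {noun,conjunction}; 2:thaupboip {preposition}; 3:skurkrun {preposition}; 4:melk {noun,conjunction}; 5:thaupboip {preposition}; 6:skurkrun {preposition}.
At position 1, choosing conjunction makes rule 2 impossible to satisfy; hence noun.
At position 4, choosing conjunction makes rule 2 impossible to satisfy; hence noun.
The only consistent sequence is: noun preposition preposition noun preposition preposition.
Verifying each rule — rule 1 ok; rule 2 ok.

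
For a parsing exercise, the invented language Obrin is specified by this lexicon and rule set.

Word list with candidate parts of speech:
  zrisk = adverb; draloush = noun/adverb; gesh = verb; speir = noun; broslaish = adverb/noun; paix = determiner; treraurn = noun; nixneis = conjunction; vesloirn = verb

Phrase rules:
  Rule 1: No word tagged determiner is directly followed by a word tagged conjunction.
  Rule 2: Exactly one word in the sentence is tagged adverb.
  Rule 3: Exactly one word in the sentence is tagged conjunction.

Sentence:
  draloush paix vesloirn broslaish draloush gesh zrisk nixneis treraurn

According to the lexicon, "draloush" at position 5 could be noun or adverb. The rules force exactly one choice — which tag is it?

Candidates per position — 1:draloush {noun,adverb}; 2:paix {determiner}; 3:vesloirn {verb}; 4:broslaish {adverb,noun}; 5:draloush {noun,adverb}; 6:gesh {verb}; 7:zrisk {adverb}; 8:nixneis {conjunction}; 9:treraurn {noun}.
Word 1 cannot be adverb — rule 2 would then fail for every completion. It is noun.
Word 4 cannot be adverb — rule 2 would then fail for every completion. It is noun.
Word 5 cannot be adverb — rule 2 would then fail for every completion. It is noun.
The only consistent sequence is: noun determiner verb noun noun verb adverb conjunction noun.
Checking: rule 1 ✓; rule 2 ✓; rule 3 ✓.

noun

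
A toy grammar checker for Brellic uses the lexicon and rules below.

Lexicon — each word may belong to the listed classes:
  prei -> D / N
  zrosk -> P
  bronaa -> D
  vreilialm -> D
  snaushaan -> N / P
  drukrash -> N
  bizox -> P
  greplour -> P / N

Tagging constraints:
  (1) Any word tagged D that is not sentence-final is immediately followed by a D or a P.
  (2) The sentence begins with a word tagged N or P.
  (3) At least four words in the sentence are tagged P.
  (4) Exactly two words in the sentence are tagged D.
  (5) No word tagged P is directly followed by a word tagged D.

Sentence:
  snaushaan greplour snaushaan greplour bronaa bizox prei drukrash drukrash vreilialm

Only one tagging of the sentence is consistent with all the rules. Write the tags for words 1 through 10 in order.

P P P N D P N N N D

Candidates per position — 1:snaushaan {N,P}; 2:greplour {P,N}; 3:snaushaan {N,P}; 4:greplour {P,N}; 5:bronaa {D}; 6:bizox {P}; 7:prei {D,N}; 8:drukrash {N}; 9:drukrash {N}; 10:vreilialm {D}.
Word 4 cannot be P — rule 5 would then fail for every completion. It is N.
Word 7 cannot be D — rule 1 would then fail for every completion. It is N.
Word 1 cannot be N — rule 3 would then fail for every completion. It is P.
Word 2 cannot be N — rule 3 would then fail for every completion. It is P.
Word 3 cannot be N — rule 3 would then fail for every completion. It is P.
So the tagging must be: P P P N D P N N N D.
Verifying each rule — rule 1 ok; rule 2 ok; rule 3 ok; rule 4 ok; rule 5 ok.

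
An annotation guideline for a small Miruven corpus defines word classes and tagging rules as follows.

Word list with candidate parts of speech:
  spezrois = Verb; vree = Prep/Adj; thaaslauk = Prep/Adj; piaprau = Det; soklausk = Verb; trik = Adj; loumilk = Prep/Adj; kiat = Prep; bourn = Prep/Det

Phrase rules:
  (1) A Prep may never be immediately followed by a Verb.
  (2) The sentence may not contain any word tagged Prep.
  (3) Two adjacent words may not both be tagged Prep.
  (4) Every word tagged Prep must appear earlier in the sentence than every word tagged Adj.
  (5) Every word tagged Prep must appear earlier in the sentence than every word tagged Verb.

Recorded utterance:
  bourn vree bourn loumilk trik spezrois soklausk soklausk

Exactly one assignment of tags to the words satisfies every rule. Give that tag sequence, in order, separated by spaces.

Det Adj Det Adj Adj Verb Verb Verb

Candidates per position — 1:bourn {Prep,Det}; 2:vree {Prep,Adj}; 3:bourn {Prep,Det}; 4:loumilk {Prep,Adj}; 5:trik {Adj}; 6:spezrois {Verb}; 7:soklausk {Verb}; 8:soklausk {Verb}.
Position 1: Prep is ruled out by rule 2; that leaves Det.
Position 2: Prep is ruled out by rule 2; that leaves Adj.
Position 3: Prep is ruled out by rule 2; that leaves Det.
Position 4: Prep is ruled out by rule 2; that leaves Adj.
That leaves exactly one tagging: Det Adj Det Adj Adj Verb Verb Verb.
Verifying each rule — rule 1 holds; rule 2 holds; rule 3 holds; rule 4 holds; rule 5 holds.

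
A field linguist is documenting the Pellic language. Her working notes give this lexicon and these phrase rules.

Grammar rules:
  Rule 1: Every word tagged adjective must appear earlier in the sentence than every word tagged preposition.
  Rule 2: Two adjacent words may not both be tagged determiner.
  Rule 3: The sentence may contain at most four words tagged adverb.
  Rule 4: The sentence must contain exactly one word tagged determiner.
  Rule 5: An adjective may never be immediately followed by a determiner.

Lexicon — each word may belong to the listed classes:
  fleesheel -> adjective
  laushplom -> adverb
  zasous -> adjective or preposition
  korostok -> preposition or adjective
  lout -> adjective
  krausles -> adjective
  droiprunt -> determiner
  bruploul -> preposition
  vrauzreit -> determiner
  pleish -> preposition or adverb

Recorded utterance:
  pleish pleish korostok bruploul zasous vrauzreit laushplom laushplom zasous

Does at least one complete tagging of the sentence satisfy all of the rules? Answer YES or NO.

YES

Candidates per position — 1:pleish {preposition,adverb}; 2:pleish {preposition,adverb}; 3:korostok {preposition,adjective}; 4:bruploul {preposition}; 5:zasous {adjective,preposition}; 6:vrauzreit {determiner}; 7:laushplom {adverb}; 8:laushplom {adverb}; 9:zasous {adjective,preposition}.
One satisfying assignment: adverb adverb preposition preposition preposition determiner adverb adverb preposition.
Checking: rule 1 satisfied; rule 2 satisfied; rule 3 satisfied; rule 4 satisfied; rule 5 satisfied.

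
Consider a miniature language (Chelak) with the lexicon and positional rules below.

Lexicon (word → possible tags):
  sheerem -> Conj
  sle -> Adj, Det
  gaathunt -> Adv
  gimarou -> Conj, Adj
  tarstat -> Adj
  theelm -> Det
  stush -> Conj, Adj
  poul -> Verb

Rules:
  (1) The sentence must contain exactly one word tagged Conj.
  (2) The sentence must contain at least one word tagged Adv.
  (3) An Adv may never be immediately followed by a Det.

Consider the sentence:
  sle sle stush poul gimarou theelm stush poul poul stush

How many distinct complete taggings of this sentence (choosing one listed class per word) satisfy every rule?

0

Candidates per position — 1:sle {Adj,Det}; 2:sle {Adj,Det}; 3:stush {Conj,Adj}; 4:poul {Verb}; 5:gimarou {Conj,Adj}; 6:theelm {Det}; 7:stush {Conj,Adj}; 8:poul {Verb}; 9:poul {Verb}; 10:stush {Conj,Adj}.
There are 64 candidate sequences in total.
Rule 2 cannot be satisfied by any choice of tags from the lexicon.
So there is no consistent tagging.
Count = 0.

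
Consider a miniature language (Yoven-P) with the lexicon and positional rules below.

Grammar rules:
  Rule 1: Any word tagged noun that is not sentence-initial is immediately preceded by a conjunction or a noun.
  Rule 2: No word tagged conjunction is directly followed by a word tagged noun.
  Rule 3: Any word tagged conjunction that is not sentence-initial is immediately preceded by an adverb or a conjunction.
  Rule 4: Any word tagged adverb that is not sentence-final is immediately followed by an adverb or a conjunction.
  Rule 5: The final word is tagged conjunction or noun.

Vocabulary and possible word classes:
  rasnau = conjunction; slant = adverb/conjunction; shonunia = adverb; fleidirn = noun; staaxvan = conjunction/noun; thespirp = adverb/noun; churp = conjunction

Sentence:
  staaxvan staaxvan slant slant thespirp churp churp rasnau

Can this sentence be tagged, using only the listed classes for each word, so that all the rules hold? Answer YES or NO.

Candidates per position — 1:staaxvan {conjunction,noun}; 2:staaxvan {conjunction,noun}; 3:slant {adverb,conjunction}; 4:slant {adverb,conjunction}; 5:thespirp {adverb,noun}; 6:churp {conjunction}; 7:churp {conjunction}; 8:rasnau {conjunction}.
One satisfying assignment: noun noun adverb conjunction adverb conjunction conjunction conjunction.
Rule-by-rule: rule 1 ok; rule 2 ok; rule 3 ok; rule 4 ok; rule 5 ok.

YES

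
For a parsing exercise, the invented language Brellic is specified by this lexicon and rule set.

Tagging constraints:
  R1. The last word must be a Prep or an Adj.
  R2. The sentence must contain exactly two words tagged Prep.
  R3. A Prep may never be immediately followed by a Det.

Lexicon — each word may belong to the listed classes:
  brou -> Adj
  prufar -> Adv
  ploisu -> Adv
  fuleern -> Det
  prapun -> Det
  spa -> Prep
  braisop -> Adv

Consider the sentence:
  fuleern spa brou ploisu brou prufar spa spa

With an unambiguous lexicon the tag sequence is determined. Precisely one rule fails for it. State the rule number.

Fixed tagging: Det Prep Adj Adv Adj Adv Prep Prep.
Checking each rule: R1 ok, R2 fails, R3 ok.
Only rule 2 fails.

2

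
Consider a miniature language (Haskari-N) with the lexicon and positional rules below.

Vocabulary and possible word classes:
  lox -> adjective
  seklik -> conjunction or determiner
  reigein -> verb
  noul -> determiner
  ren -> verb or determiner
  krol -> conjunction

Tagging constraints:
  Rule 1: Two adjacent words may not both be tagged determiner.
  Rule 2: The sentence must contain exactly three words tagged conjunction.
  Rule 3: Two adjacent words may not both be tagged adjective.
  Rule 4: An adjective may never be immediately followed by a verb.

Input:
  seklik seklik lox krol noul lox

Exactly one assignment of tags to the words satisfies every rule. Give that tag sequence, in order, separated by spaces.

conjunction conjunction adjective conjunction determiner adjective

Candidates per position — 1:seklik {conjunction,determiner}; 2:seklik {conjunction,determiner}; 3:lox {adjective}; 4:krol {conjunction}; 5:noul {determiner}; 6:lox {adjective}.
Word 1 cannot be determiner — rule 2 would then fail for every completion. It is conjunction.
Word 2 cannot be determiner — rule 2 would then fail for every completion. It is conjunction.
The only consistent sequence is: conjunction conjunction adjective conjunction determiner adjective.
Verifying each rule — rule 1 ✓; rule 2 ✓; rule 3 ✓; rule 4 ✓.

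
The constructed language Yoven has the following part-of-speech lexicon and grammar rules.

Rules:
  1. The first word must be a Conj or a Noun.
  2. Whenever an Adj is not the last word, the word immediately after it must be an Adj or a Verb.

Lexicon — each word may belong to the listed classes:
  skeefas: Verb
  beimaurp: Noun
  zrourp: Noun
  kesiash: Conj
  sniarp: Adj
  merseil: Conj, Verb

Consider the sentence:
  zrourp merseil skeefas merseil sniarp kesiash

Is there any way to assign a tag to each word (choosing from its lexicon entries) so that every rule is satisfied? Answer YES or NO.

Candidates per position — 1:zrourp {Noun}; 2:merseil {Conj,Verb}; 3:skeefas {Verb}; 4:merseil {Conj,Verb}; 5:sniarp {Adj}; 6:kesiash {Conj}.
Rule 2 cannot be satisfied by any choice of tags from the lexicon.
So there is no consistent tagging.

NO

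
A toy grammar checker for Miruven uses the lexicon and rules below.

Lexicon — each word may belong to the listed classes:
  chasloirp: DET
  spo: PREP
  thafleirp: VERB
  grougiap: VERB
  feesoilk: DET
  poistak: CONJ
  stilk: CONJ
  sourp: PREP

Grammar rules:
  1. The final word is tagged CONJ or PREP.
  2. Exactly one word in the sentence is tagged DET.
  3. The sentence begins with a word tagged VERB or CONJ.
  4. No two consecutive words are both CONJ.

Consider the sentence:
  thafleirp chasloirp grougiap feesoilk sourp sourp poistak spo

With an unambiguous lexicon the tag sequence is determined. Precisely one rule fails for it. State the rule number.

Fixed tagging: VERB DET VERB DET PREP PREP CONJ PREP.
Checking each rule: R1 ✓, R2 ✗, R3 ✓, R4 ✓.
Only rule 2 fails.

2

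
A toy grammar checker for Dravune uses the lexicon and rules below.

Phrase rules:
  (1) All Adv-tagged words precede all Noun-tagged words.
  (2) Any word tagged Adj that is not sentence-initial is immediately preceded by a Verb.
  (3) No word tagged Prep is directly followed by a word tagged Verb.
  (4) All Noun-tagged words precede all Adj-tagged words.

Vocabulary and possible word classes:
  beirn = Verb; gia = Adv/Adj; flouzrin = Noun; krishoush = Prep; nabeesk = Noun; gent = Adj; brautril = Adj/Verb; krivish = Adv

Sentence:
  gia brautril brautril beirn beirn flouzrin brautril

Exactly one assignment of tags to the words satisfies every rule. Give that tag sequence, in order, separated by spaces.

Adv Verb Verb Verb Verb Noun Verb

Candidates per position — 1:gia {Adv,Adj}; 2:brautril {Adj,Verb}; 3:brautril {Adj,Verb}; 4:beirn {Verb}; 5:beirn {Verb}; 6:flouzrin {Noun}; 7:brautril {Adj,Verb}.
Position 1: tagging it Adj would leave rule 4 unsatisfiable, so it must be Adv.
Position 2: tagging it Adj would leave rule 2 unsatisfiable, so it must be Verb.
Position 3: tagging it Adj would leave rule 4 unsatisfiable, so it must be Verb.
Position 7: tagging it Adj would leave rule 2 unsatisfiable, so it must be Verb.
So the tagging must be: Adv Verb Verb Verb Verb Noun Verb.
Check: rule 1 ok; rule 2 ok; rule 3 ok; rule 4 ok.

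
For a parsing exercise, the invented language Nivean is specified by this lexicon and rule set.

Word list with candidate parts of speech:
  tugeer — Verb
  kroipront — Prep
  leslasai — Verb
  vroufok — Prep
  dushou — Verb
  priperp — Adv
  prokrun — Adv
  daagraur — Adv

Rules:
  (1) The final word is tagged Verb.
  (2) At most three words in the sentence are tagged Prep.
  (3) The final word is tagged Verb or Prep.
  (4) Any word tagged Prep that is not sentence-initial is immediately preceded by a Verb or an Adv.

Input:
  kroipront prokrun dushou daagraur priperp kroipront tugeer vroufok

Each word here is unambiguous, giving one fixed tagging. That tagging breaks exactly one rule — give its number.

1

Fixed tagging: Prep Adv Verb Adv Adv Prep Verb Prep.
Checking each rule: R1 violated, R2 holds, R3 holds, R4 holds.
Only rule 1 fails.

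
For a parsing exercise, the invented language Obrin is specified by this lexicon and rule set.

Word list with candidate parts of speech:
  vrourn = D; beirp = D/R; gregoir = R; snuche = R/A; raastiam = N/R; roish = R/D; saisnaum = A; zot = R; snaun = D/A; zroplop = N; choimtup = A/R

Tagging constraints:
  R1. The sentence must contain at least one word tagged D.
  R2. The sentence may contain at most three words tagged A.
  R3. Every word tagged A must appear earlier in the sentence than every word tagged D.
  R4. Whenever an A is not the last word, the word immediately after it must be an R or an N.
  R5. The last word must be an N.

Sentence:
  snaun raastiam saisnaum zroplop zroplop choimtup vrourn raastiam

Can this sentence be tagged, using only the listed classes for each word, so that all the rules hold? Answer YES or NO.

YES

Candidates per position — 1:snaun {D,A}; 2:raastiam {N,R}; 3:saisnaum {A}; 4:zroplop {N}; 5:zroplop {N}; 6:choimtup {A,R}; 7:vrourn {D}; 8:raastiam {N,R}.
One satisfying assignment: A R A N N R D N.
Verifying each rule — rule 1 holds; rule 2 holds; rule 3 holds; rule 4 holds; rule 5 holds.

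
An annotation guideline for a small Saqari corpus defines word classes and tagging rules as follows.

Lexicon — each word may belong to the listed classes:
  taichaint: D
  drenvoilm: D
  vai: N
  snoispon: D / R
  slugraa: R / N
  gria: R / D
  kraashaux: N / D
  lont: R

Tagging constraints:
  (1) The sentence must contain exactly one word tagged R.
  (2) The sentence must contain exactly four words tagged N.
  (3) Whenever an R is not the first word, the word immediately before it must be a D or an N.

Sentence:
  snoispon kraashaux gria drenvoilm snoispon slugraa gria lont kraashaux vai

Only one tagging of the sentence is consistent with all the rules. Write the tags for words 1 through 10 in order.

D N D D D N D R N N

Candidates per position — 1:snoispon {D,R}; 2:kraashaux {N,D}; 3:gria {R,D}; 4:drenvoilm {D}; 5:snoispon {D,R}; 6:slugraa {R,N}; 7:gria {R,D}; 8:lont {R}; 9:kraashaux {N,D}; 10:vai {N}.
Word 1 cannot be R — rule 1 would then fail for every completion. It is D.
Word 2 cannot be D — rule 2 would then fail for every completion. It is N.
Word 3 cannot be R — rule 1 would then fail for every completion. It is D.
Word 5 cannot be R — rule 1 would then fail for every completion. It is D.
Word 6 cannot be R — rule 1 would then fail for every completion. It is N.
Word 7 cannot be R — rule 1 would then fail for every completion. It is D.
Word 9 cannot be D — rule 2 would then fail for every completion. It is N.
That leaves exactly one tagging: D N D D D N D R N N.
Rule-by-rule: rule 1 ✓; rule 2 ✓; rule 3 ✓.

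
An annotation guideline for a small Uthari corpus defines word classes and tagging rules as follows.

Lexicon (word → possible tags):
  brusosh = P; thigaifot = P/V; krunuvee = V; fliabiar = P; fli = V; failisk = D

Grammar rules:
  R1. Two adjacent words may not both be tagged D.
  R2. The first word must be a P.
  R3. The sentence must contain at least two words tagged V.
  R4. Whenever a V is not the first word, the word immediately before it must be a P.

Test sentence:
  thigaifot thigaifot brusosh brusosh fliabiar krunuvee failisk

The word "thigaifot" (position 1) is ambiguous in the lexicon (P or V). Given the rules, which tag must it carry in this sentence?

P

Candidates per position — 1:thigaifot {P,V}; 2:thigaifot {P,V}; 3:brusosh {P}; 4:brusosh {P}; 5:fliabiar {P}; 6:krunuvee {V}; 7:failisk {D}.
Position 1: V is ruled out by rule 2; that leaves P.
Position 2: P is ruled out by rule 3; that leaves V.
The only consistent sequence is: P V P P P V D.
Rule-by-rule: rule 1 satisfied; rule 2 satisfied; rule 3 satisfied; rule 4 satisfied.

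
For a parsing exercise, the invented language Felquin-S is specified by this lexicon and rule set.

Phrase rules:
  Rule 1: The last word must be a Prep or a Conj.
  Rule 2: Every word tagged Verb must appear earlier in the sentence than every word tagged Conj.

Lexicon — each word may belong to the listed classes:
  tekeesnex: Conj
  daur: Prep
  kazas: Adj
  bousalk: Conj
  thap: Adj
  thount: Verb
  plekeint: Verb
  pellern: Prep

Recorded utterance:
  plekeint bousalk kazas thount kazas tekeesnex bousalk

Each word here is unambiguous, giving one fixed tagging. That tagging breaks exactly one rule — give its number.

2

Fixed tagging: Verb Conj Adj Verb Adj Conj Conj.
Rule check: R1 holds, R2 violated.
Only rule 2 fails.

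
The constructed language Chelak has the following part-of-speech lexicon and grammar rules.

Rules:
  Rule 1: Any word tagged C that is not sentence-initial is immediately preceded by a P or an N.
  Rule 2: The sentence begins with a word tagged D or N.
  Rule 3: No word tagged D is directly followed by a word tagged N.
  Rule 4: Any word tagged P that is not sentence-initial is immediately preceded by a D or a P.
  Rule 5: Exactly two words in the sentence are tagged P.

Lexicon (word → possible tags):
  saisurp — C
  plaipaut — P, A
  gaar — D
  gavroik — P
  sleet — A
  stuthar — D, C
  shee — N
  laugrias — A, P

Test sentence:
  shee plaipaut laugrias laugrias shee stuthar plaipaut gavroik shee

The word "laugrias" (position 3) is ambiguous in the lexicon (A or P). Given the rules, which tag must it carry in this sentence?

Candidates per position — 1:shee {N}; 2:plaipaut {P,A}; 3:laugrias {A,P}; 4:laugrias {A,P}; 5:shee {N}; 6:stuthar {D,C}; 7:plaipaut {P,A}; 8:gavroik {P}; 9:shee {N}.
Position 2: tagging it P would leave rule 4 unsatisfiable, so it must be A.
Position 3: tagging it P would leave rule 4 unsatisfiable, so it must be A.
Position 4: tagging it P would leave rule 4 unsatisfiable, so it must be A.
Position 6: tagging it C would leave rule 4 unsatisfiable, so it must be D.
Position 7: tagging it A would leave rule 4 unsatisfiable, so it must be P.
The unique satisfying tagging is: N A A A N D P P N.
Check: rule 1 ok; rule 2 ok; rule 3 ok; rule 4 ok; rule 5 ok.

A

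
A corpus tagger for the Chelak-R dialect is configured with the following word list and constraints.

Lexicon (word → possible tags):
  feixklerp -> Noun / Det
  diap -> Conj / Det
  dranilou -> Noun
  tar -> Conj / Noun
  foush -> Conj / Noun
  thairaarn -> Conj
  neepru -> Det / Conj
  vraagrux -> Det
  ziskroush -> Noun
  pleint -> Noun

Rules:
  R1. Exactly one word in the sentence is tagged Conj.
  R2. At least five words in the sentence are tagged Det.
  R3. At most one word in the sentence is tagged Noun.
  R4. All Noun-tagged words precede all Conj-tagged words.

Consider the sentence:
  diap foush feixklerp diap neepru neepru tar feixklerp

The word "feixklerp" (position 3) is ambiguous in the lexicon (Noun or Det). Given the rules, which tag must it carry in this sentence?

Det

Candidates per position — 1:diap {Conj,Det}; 2:foush {Conj,Noun}; 3:feixklerp {Noun,Det}; 4:diap {Conj,Det}; 5:neepru {Det,Conj}; 6:neepru {Det,Conj}; 7:tar {Conj,Noun}; 8:feixklerp {Noun,Det}.
Position 3: the remaining choice is settled jointly with positions 1, 2, 4, 5, 6, 7, 8 — only Det at position 3 is part of a tagging that satisfies every rule.
That leaves exactly one tagging: Det Noun Det Det Det Det Conj Det.
Verifying each rule — rule 1 satisfied; rule 2 satisfied; rule 3 satisfied; rule 4 satisfied.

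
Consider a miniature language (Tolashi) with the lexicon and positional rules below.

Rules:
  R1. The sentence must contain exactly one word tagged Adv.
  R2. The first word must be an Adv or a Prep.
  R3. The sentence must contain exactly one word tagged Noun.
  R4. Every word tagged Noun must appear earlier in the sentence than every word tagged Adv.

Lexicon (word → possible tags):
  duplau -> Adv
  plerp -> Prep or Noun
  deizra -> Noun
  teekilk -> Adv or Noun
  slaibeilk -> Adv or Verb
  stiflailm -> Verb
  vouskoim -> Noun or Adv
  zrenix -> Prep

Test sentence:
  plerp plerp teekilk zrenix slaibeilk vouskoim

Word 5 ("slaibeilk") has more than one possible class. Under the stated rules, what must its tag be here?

Verb

Candidates per position — 1:plerp {Prep,Noun}; 2:plerp {Prep,Noun}; 3:teekilk {Adv,Noun}; 4:zrenix {Prep}; 5:slaibeilk {Adv,Verb}; 6:vouskoim {Noun,Adv}.
Word 1 cannot be Noun — rule 2 would then fail for every completion. It is Prep.
Position 5: the remaining choice is settled jointly with positions 2, 3, 6 — only Verb at position 5 is part of a tagging that satisfies every rule.
The only consistent sequence is: Prep Prep Noun Prep Verb Adv.
Rule-by-rule: rule 1 satisfied; rule 2 satisfied; rule 3 satisfied; rule 4 satisfied.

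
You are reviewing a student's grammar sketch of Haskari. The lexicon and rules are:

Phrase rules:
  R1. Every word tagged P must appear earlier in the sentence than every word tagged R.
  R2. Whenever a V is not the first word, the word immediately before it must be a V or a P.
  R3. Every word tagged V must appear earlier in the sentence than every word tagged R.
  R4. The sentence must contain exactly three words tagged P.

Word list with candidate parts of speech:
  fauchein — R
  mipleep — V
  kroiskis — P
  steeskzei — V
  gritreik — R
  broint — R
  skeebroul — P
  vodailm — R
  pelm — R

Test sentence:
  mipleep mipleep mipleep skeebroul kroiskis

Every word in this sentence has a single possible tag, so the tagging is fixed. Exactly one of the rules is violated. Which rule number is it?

Fixed tagging: V V V P P.
Rule check: R1 ok, R2 ok, R3 ok, R4 fails.
Only rule 4 fails.

4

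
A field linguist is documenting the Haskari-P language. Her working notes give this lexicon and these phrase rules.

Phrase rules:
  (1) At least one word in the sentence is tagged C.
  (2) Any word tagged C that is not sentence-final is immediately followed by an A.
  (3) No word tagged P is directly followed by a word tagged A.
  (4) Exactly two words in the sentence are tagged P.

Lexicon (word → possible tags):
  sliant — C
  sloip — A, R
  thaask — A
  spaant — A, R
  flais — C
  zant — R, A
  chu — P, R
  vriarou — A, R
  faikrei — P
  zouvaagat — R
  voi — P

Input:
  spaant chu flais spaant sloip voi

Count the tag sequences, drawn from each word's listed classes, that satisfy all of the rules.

4

Candidates per position — 1:spaant {A,R}; 2:chu {P,R}; 3:flais {C}; 4:spaant {A,R}; 5:sloip {A,R}; 6:voi {P}.
There are 16 candidate sequences in total.
The sequences that satisfy every rule: A P C A A P; A P C A R P; R P C A A P; R P C A R P.
Count = 4.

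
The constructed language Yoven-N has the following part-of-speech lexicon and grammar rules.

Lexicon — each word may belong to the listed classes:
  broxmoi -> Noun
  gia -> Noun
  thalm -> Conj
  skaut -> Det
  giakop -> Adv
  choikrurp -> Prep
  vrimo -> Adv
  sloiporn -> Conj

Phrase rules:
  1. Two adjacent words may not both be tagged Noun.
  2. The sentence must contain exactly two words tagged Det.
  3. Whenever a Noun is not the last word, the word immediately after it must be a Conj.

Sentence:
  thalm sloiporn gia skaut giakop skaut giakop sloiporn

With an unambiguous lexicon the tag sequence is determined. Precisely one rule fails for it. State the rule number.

Fixed tagging: Conj Conj Noun Det Adv Det Adv Conj.
Rule check: R1 ✓, R2 ✓, R3 ✗.
Only rule 3 fails.

3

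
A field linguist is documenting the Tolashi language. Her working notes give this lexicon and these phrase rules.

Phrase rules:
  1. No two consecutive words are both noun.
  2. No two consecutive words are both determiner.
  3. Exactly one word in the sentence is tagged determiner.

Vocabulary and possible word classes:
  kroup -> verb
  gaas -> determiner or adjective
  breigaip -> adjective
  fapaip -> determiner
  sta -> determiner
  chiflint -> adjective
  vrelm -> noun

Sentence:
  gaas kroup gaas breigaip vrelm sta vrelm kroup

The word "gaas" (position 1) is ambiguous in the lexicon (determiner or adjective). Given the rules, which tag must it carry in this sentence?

Candidates per position — 1:gaas {determiner,adjective}; 2:kroup {verb}; 3:gaas {determiner,adjective}; 4:breigaip {adjective}; 5:vrelm {noun}; 6:sta {determiner}; 7:vrelm {noun}; 8:kroup {verb}.
Position 1: determiner is ruled out by rule 3; that leaves adjective.
Position 3: determiner is ruled out by rule 3; that leaves adjective.
The unique satisfying tagging is: adjective verb adjective adjective noun determiner noun verb.
Rule-by-rule: rule 1 holds; rule 2 holds; rule 3 holds.

adjective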